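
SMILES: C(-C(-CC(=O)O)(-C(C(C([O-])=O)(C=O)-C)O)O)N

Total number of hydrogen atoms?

14

Hydrogens are implicit in SMILES; fill each atom to its normal valence:
  4 × C: no H
  3 × O: 1 H each → 3
  3 × O: no H
  2 × C: 2 H each → 4
  2 × C: 1 H each → 2
  1 × C: 3 H
  1 × N: 2 H
  1 × O (charge -1): no H
  Total hydrogens = 14.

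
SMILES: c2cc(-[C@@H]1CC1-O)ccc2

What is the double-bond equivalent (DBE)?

5

Molecular formula from the SMILES: C9H10O.
DoU = (2C + 2 + N − H − X)/2 = (2·9 + 2 + 0 − 10 − 0)/2 = 10/2 = 5.
(Structurally: 2 ring(s) + 3 π bond(s) = 5.)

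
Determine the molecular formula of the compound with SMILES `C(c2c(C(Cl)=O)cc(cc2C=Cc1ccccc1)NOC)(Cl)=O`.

Heavy atoms from the SMILES: 17 C, 2 Cl, 1 N, 3 O.
Implicit hydrogens by atom environment:
  7 × C (aromatic): 1 H each → 7
  5 × C (aromatic): no H
  3 × O: no H
  2 × C: 1 H each → 2
  2 × C: no H
  2 × Cl: no H
  1 × C: 3 H
  1 × N: 1 H
  Total hydrogens = 13.
Molecular formula: C17H13Cl2NO3

C17H13Cl2NO3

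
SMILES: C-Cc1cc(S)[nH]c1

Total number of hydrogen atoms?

Hydrogens are implicit in SMILES; fill each atom to its normal valence:
  2 × C (aromatic): 1 H each → 2
  2 × C (aromatic): no H
  1 × C: 3 H
  1 × C: 2 H
  1 × N (aromatic): 1 H
  1 × S: 1 H
  Total hydrogens = 9.

9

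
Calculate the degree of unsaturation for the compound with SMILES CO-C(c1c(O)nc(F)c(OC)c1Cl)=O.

5

Molecular formula from the SMILES: C8H7ClFNO4.
DoU = (2C + 2 + N − H − X)/2 = (2·8 + 2 + 1 − 7 − 2)/2 = 10/2 = 5.
(Structurally: 1 ring(s) + 4 π bond(s) = 5.)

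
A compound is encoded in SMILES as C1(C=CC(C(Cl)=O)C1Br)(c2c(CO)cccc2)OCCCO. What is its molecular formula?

C16H18BrClO4

Heavy atoms from the SMILES: 1 Br, 16 C, 1 Cl, 4 O.
Implicit hydrogens by atom environment:
  4 × C: 2 H each → 8
  4 × C: 1 H each → 4
  4 × C (aromatic): 1 H each → 4
  2 × C: no H
  2 × C (aromatic): no H
  2 × O: 1 H each → 2
  2 × O: no H
  1 × Br: no H
  1 × Cl: no H
  Total hydrogens = 18.
Molecular formula: C16H18BrClO4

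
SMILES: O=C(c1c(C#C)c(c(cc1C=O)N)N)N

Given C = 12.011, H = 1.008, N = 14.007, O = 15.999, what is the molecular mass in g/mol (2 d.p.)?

203.20

Molecular formula: C10H9N3O2.
M = 10×12.011 + 9×1.008 + 3×14.007 + 2×15.999 = 203.20 g/mol.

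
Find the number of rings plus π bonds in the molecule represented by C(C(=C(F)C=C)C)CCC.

Molecular formula from the SMILES: C9H15F.
DoU = (2C + 2 + N − H − X)/2 = (2·9 + 2 + 0 − 15 − 1)/2 = 4/2 = 2.
(Structurally: 0 ring(s) + 2 π bond(s) = 2.)

2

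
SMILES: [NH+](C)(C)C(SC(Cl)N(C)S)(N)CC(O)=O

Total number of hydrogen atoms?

Hydrogens are implicit in SMILES; fill each atom to its normal valence:
  3 × C: 3 H each → 9
  2 × C: no H
  1 × C: 2 H
  1 × C: 1 H
  1 × Cl: no H
  1 × N: 2 H
  1 × N (charge +1): 1 H
  1 × N: no H
  1 × O: 1 H
  1 × O: no H
  1 × S: 1 H
  1 × S: no H
  Total hydrogens = 17.

17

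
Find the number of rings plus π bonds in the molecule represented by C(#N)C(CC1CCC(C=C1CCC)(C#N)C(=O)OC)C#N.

Molecular formula from the SMILES: C16H19N3O2.
DoU = (2C + 2 + N − H − X)/2 = (2·16 + 2 + 3 − 19 − 0)/2 = 18/2 = 9.
(Structurally: 1 ring(s) + 8 π bond(s) = 9.)

9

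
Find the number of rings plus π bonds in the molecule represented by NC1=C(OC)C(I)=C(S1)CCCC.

Molecular formula from the SMILES: C9H14INOS.
DoU = (2C + 2 + N − H − X)/2 = (2·9 + 2 + 1 − 14 − 1)/2 = 6/2 = 3.
(Structurally: 1 ring(s) + 2 π bond(s) = 3.)

3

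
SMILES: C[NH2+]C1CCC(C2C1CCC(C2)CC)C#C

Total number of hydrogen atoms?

26

Hydrogens are implicit in SMILES; fill each atom to its normal valence:
  6 × C: 2 H each → 12
  6 × C: 1 H each → 6
  2 × C: 3 H each → 6
  1 × C: no H
  1 × N (charge +1): 2 H
  Total hydrogens = 26.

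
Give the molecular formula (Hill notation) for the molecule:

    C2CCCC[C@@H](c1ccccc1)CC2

Heavy atoms from the SMILES: 14 C.
Implicit hydrogens by atom environment:
  7 × C: 2 H each → 14
  5 × C (aromatic): 1 H each → 5
  1 × C: 1 H
  1 × C (aromatic): no H
  Total hydrogens = 20.
Molecular formula: C14H20

C14H20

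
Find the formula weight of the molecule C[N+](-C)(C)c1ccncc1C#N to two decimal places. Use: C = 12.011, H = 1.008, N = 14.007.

Molecular formula: C9H12N3+.
M = 9×12.011 + 12×1.008 + 3×14.007 = 162.22 g/mol.

162.22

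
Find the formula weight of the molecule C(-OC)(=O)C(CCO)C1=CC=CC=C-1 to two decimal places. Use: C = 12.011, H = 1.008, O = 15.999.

194.23

Molecular formula: C11H14O3.
M = 11×12.011 + 14×1.008 + 3×15.999 = 194.23 g/mol.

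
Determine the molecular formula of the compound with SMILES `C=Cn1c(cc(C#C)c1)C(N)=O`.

C9H8N2O

Heavy atoms from the SMILES: 9 C, 2 N, 1 O.
Implicit hydrogens by atom environment:
  2 × C (aromatic): 1 H each → 2
  2 × C: 1 H each → 2
  2 × C (aromatic): no H
  2 × C: no H
  1 × C: 2 H
  1 × N: 2 H
  1 × N (aromatic): no H
  1 × O: no H
  Total hydrogens = 8.
Molecular formula: C9H8N2O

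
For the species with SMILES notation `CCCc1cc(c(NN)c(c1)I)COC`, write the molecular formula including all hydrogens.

Heavy atoms from the SMILES: 11 C, 1 I, 2 N, 1 O.
Implicit hydrogens by atom environment:
  4 × C (aromatic): no H
  3 × C: 2 H each → 6
  2 × C: 3 H each → 6
  2 × C (aromatic): 1 H each → 2
  1 × I: no H
  1 × N: 2 H
  1 × N: 1 H
  1 × O: no H
  Total hydrogens = 17.
Molecular formula: C11H17IN2O

C11H17IN2O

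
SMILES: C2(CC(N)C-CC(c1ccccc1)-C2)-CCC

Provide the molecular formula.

C16H25N

Heavy atoms from the SMILES: 16 C, 1 N.
Implicit hydrogens by atom environment:
  6 × C: 2 H each → 12
  5 × C (aromatic): 1 H each → 5
  3 × C: 1 H each → 3
  1 × C: 3 H
  1 × C (aromatic): no H
  1 × N: 2 H
  Total hydrogens = 25.
Molecular formula: C16H25N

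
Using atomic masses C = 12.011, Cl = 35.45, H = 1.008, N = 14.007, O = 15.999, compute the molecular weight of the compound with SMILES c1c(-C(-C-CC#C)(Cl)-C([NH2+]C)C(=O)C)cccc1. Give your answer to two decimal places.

Molecular formula: C15H19ClNO+.
M = 15×12.011 + 1×35.45 + 19×1.008 + 1×14.007 + 1×15.999 = 264.77 g/mol.

264.77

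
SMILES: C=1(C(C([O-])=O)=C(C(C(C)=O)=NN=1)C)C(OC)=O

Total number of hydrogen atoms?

Hydrogens are implicit in SMILES; fill each atom to its normal valence:
  4 × C (aromatic): no H
  4 × O: no H
  3 × C: 3 H each → 9
  3 × C: no H
  2 × N (aromatic): no H
  1 × O (charge -1): no H
  Total hydrogens = 9.

9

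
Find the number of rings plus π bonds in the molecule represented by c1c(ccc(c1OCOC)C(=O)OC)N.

Molecular formula from the SMILES: C10H13NO4.
DoU = (2C + 2 + N − H − X)/2 = (2·10 + 2 + 1 − 13 − 0)/2 = 10/2 = 5.
(Structurally: 1 ring(s) + 4 π bond(s) = 5.)

5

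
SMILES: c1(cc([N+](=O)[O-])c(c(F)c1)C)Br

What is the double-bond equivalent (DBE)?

Molecular formula from the SMILES: C7H5BrFNO2.
DoU = (2C + 2 + N − H − X)/2 = (2·7 + 2 + 1 − 5 − 2)/2 = 10/2 = 5.
(Structurally: 1 ring(s) + 4 π bond(s) = 5.)

5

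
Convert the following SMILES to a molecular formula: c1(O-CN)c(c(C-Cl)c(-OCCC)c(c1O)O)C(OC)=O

Heavy atoms from the SMILES: 13 C, 1 Cl, 1 N, 6 O.
Implicit hydrogens by atom environment:
  6 × C (aromatic): no H
  4 × C: 2 H each → 8
  4 × O: no H
  2 × C: 3 H each → 6
  2 × O: 1 H each → 2
  1 × C: no H
  1 × Cl: no H
  1 × N: 2 H
  Total hydrogens = 18.
Molecular formula: C13H18ClNO6

C13H18ClNO6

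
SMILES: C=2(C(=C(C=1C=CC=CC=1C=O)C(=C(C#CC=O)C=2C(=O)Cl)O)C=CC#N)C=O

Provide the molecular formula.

C21H10ClNO5

Heavy atoms from the SMILES: 21 C, 1 Cl, 1 N, 5 O.
Implicit hydrogens by atom environment:
  8 × C (aromatic): no H
  5 × C: 1 H each → 5
  4 × C (aromatic): 1 H each → 4
  4 × C: no H
  4 × O: no H
  1 × Cl: no H
  1 × N: no H
  1 × O: 1 H
  Total hydrogens = 10.
Molecular formula: C21H10ClNO5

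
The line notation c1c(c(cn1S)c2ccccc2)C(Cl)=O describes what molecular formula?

C11H8ClNOS

Heavy atoms from the SMILES: 11 C, 1 Cl, 1 N, 1 O, 1 S.
Implicit hydrogens by atom environment:
  7 × C (aromatic): 1 H each → 7
  3 × C (aromatic): no H
  1 × C: no H
  1 × Cl: no H
  1 × N (aromatic): no H
  1 × O: no H
  1 × S: 1 H
  Total hydrogens = 8.
Molecular formula: C11H8ClNOS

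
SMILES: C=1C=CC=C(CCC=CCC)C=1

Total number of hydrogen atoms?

16

Hydrogens are implicit in SMILES; fill each atom to its normal valence:
  5 × C (aromatic): 1 H each → 5
  3 × C: 2 H each → 6
  2 × C: 1 H each → 2
  1 × C: 3 H
  1 × C (aromatic): no H
  Total hydrogens = 16.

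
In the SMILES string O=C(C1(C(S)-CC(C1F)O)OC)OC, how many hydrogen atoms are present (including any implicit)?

13

Hydrogens are implicit in SMILES; fill each atom to its normal valence:
  3 × C: 1 H each → 3
  3 × O: no H
  2 × C: 3 H each → 6
  2 × C: no H
  1 × C: 2 H
  1 × F: no H
  1 × O: 1 H
  1 × S: 1 H
  Total hydrogens = 13.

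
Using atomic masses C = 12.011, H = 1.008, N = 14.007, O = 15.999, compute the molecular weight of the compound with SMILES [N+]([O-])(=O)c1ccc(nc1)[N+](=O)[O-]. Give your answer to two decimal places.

169.10

Molecular formula: C5H3N3O4.
M = 5×12.011 + 3×1.008 + 3×14.007 + 4×15.999 = 169.10 g/mol.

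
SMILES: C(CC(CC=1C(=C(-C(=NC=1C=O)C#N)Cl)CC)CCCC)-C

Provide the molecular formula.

Heavy atoms from the SMILES: 18 C, 1 Cl, 2 N, 1 O.
Implicit hydrogens by atom environment:
  7 × C: 2 H each → 14
  5 × C (aromatic): no H
  3 × C: 3 H each → 9
  2 × C: 1 H each → 2
  1 × C: no H
  1 × Cl: no H
  1 × N (aromatic): no H
  1 × N: no H
  1 × O: no H
  Total hydrogens = 25.
Molecular formula: C18H25ClN2O

C18H25ClN2O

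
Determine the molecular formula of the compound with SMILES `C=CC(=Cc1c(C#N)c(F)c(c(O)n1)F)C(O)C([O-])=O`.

Heavy atoms from the SMILES: 12 C, 2 F, 2 N, 4 O.
Implicit hydrogens by atom environment:
  5 × C (aromatic): no H
  3 × C: 1 H each → 3
  3 × C: no H
  2 × F: no H
  2 × O: 1 H each → 2
  1 × C: 2 H
  1 × N (aromatic): no H
  1 × N: no H
  1 × O: no H
  1 × O (charge -1): no H
  Total hydrogens = 7.
Net charge -1.
Molecular formula: C12H7F2N2O4-

C12H7F2N2O4-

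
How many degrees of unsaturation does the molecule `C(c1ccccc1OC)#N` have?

Molecular formula from the SMILES: C8H7NO.
DoU = (2C + 2 + N − H − X)/2 = (2·8 + 2 + 1 − 7 − 0)/2 = 12/2 = 6.
(Structurally: 1 ring(s) + 5 π bond(s) = 6.)

6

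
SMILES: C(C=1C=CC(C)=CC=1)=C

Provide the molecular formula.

C9H10

Heavy atoms from the SMILES: 9 C.
Implicit hydrogens by atom environment:
  4 × C (aromatic): 1 H each → 4
  2 × C (aromatic): no H
  1 × C: 3 H
  1 × C: 2 H
  1 × C: 1 H
  Total hydrogens = 10.
Molecular formula: C9H10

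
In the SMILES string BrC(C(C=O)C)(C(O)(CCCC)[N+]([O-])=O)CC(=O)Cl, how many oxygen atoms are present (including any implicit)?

5

The symbol for oxygen appears 5 times in the SMILES.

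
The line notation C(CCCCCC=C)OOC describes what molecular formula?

Heavy atoms from the SMILES: 9 C, 2 O.
Implicit hydrogens by atom environment:
  7 × C: 2 H each → 14
  2 × O: no H
  1 × C: 3 H
  1 × C: 1 H
  Total hydrogens = 18.
Molecular formula: C9H18O2

C9H18O2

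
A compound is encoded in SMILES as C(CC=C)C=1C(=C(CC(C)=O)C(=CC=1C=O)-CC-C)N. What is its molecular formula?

Heavy atoms from the SMILES: 17 C, 1 N, 2 O.
Implicit hydrogens by atom environment:
  6 × C: 2 H each → 12
  5 × C (aromatic): no H
  2 × C: 3 H each → 6
  2 × C: 1 H each → 2
  2 × O: no H
  1 × C (aromatic): 1 H
  1 × C: no H
  1 × N: 2 H
  Total hydrogens = 23.
Molecular formula: C17H23NO2

C17H23NO2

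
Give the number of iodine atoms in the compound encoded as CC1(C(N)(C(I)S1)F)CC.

The symbol for iodine appears 1 time in the SMILES.

1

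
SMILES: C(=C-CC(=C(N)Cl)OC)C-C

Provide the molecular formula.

Heavy atoms from the SMILES: 8 C, 1 Cl, 1 N, 1 O.
Implicit hydrogens by atom environment:
  2 × C: 3 H each → 6
  2 × C: 2 H each → 4
  2 × C: 1 H each → 2
  2 × C: no H
  1 × Cl: no H
  1 × N: 2 H
  1 × O: no H
  Total hydrogens = 14.
Molecular formula: C8H14ClNO

C8H14ClNO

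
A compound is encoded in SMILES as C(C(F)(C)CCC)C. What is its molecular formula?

C7H15F

Heavy atoms from the SMILES: 7 C, 1 F.
Implicit hydrogens by atom environment:
  3 × C: 3 H each → 9
  3 × C: 2 H each → 6
  1 × C: no H
  1 × F: no H
  Total hydrogens = 15.
Molecular formula: C7H15F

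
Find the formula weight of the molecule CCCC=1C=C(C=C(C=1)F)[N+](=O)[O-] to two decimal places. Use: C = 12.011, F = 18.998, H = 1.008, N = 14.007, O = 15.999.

183.18

Molecular formula: C9H10FNO2.
M = 9×12.011 + 1×18.998 + 10×1.008 + 1×14.007 + 2×15.999 = 183.18 g/mol.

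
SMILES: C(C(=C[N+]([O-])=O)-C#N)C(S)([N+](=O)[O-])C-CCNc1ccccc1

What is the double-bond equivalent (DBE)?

Molecular formula from the SMILES: C14H16N4O4S.
DoU = (2C + 2 + N − H − X)/2 = (2·14 + 2 + 4 − 16 − 0)/2 = 18/2 = 9.
(Structurally: 1 ring(s) + 8 π bond(s) = 9.)

9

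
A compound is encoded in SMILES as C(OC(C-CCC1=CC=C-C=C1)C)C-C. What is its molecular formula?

Heavy atoms from the SMILES: 14 C, 1 O.
Implicit hydrogens by atom environment:
  5 × C: 2 H each → 10
  5 × C (aromatic): 1 H each → 5
  2 × C: 3 H each → 6
  1 × C: 1 H
  1 × C (aromatic): no H
  1 × O: no H
  Total hydrogens = 22.
Molecular formula: C14H22O

C14H22O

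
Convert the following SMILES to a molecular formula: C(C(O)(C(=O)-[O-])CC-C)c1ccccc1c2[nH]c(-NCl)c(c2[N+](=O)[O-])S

C16H17ClN3O5S-

Heavy atoms from the SMILES: 16 C, 1 Cl, 3 N, 5 O, 1 S.
Implicit hydrogens by atom environment:
  6 × C (aromatic): no H
  4 × C (aromatic): 1 H each → 4
  3 × C: 2 H each → 6
  2 × C: no H
  2 × O: no H
  2 × O (charge -1): no H
  1 × C: 3 H
  1 × Cl: no H
  1 × N (aromatic): 1 H
  1 × N: 1 H
  1 × N (charge +1): no H
  1 × O: 1 H
  1 × S: 1 H
  Total hydrogens = 17.
Net charge -1.
Molecular formula: C16H17ClN3O5S-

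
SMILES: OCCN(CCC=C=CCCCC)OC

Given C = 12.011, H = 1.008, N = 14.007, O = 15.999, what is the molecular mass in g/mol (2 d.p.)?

Molecular formula: C12H23NO2.
M = 12×12.011 + 23×1.008 + 1×14.007 + 2×15.999 = 213.32 g/mol.

213.32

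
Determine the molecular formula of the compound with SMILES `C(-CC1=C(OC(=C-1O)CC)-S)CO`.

C9H14O3S

Heavy atoms from the SMILES: 9 C, 3 O, 1 S.
Implicit hydrogens by atom environment:
  4 × C: 2 H each → 8
  4 × C (aromatic): no H
  2 × O: 1 H each → 2
  1 × C: 3 H
  1 × O (aromatic): no H
  1 × S: 1 H
  Total hydrogens = 14.
Molecular formula: C9H14O3S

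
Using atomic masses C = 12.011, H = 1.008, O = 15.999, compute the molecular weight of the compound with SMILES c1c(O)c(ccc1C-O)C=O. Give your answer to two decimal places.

152.15

Molecular formula: C8H8O3.
M = 8×12.011 + 8×1.008 + 3×15.999 = 152.15 g/mol.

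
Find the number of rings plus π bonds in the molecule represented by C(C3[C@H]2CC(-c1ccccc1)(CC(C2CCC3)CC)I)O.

6

Molecular formula from the SMILES: C19H27IO.
DoU = (2C + 2 + N − H − X)/2 = (2·19 + 2 + 0 − 27 − 1)/2 = 12/2 = 6.
(Structurally: 3 ring(s) + 3 π bond(s) = 6.)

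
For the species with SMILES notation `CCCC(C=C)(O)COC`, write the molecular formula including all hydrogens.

Heavy atoms from the SMILES: 8 C, 2 O.
Implicit hydrogens by atom environment:
  4 × C: 2 H each → 8
  2 × C: 3 H each → 6
  1 × C: 1 H
  1 × C: no H
  1 × O: 1 H
  1 × O: no H
  Total hydrogens = 16.
Molecular formula: C8H16O2

C8H16O2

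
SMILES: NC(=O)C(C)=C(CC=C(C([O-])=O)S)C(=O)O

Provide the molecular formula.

Heavy atoms from the SMILES: 9 C, 1 N, 5 O, 1 S.
Implicit hydrogens by atom environment:
  6 × C: no H
  3 × O: no H
  1 × C: 3 H
  1 × C: 2 H
  1 × C: 1 H
  1 × N: 2 H
  1 × O: 1 H
  1 × O (charge -1): no H
  1 × S: 1 H
  Total hydrogens = 10.
Net charge -1.
Molecular formula: C9H10NO5S-

C9H10NO5S-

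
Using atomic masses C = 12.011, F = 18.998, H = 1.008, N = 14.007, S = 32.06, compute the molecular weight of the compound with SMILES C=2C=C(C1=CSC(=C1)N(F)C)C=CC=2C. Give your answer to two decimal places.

Molecular formula: C12H12FNS.
M = 12×12.011 + 1×18.998 + 12×1.008 + 1×14.007 + 1×32.06 = 221.29 g/mol.

221.29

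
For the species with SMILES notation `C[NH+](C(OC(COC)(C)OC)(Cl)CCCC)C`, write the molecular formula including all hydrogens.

C12H27ClNO3+

Heavy atoms from the SMILES: 12 C, 1 Cl, 1 N, 3 O.
Implicit hydrogens by atom environment:
  6 × C: 3 H each → 18
  4 × C: 2 H each → 8
  3 × O: no H
  2 × C: no H
  1 × Cl: no H
  1 × N (charge +1): 1 H
  Total hydrogens = 27.
Net charge +1.
Molecular formula: C12H27ClNO3+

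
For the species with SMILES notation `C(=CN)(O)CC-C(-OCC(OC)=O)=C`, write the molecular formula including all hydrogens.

Heavy atoms from the SMILES: 9 C, 1 N, 4 O.
Implicit hydrogens by atom environment:
  4 × C: 2 H each → 8
  3 × C: no H
  3 × O: no H
  1 × C: 3 H
  1 × C: 1 H
  1 × N: 2 H
  1 × O: 1 H
  Total hydrogens = 15.
Molecular formula: C9H15NO4

C9H15NO4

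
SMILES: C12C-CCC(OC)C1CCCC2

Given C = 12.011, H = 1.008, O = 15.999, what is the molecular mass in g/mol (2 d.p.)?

168.28

Molecular formula: C11H20O.
M = 11×12.011 + 20×1.008 + 1×15.999 = 168.28 g/mol.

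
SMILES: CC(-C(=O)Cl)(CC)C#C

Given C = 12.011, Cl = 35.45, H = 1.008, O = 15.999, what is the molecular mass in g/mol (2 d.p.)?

144.60

Molecular formula: C7H9ClO.
M = 7×12.011 + 1×35.45 + 9×1.008 + 1×15.999 = 144.60 g/mol.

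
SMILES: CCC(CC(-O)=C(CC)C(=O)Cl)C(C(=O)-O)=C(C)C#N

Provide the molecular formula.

C14H18ClNO4

Heavy atoms from the SMILES: 14 C, 1 Cl, 1 N, 4 O.
Implicit hydrogens by atom environment:
  7 × C: no H
  3 × C: 3 H each → 9
  3 × C: 2 H each → 6
  2 × O: 1 H each → 2
  2 × O: no H
  1 × C: 1 H
  1 × Cl: no H
  1 × N: no H
  Total hydrogens = 18.
Molecular formula: C14H18ClNO4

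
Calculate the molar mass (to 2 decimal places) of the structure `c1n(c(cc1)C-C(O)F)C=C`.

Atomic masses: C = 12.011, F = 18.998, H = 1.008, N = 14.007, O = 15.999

Molecular formula: C8H10FNO.
M = 8×12.011 + 1×18.998 + 10×1.008 + 1×14.007 + 1×15.999 = 155.17 g/mol.

155.17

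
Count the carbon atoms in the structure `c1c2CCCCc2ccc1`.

10

The symbol for carbon appears 10 times in the SMILES. Lowercase c denotes aromatic carbon and counts toward C.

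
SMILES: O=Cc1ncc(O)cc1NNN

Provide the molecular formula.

C6H8N4O2

Heavy atoms from the SMILES: 6 C, 4 N, 2 O.
Implicit hydrogens by atom environment:
  3 × C (aromatic): no H
  2 × C (aromatic): 1 H each → 2
  2 × N: 1 H each → 2
  1 × C: 1 H
  1 × N: 2 H
  1 × N (aromatic): no H
  1 × O: 1 H
  1 × O: no H
  Total hydrogens = 8.
Molecular formula: C6H8N4O2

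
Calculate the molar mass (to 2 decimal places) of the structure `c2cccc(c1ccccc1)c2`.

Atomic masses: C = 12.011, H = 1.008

154.21

Molecular formula: C12H10.
M = 12×12.011 + 10×1.008 = 154.21 g/mol.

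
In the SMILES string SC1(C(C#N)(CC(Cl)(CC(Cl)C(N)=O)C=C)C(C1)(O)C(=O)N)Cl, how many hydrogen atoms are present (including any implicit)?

Hydrogens are implicit in SMILES; fill each atom to its normal valence:
  7 × C: no H
  4 × C: 2 H each → 8
  3 × Cl: no H
  2 × C: 1 H each → 2
  2 × N: 2 H each → 4
  2 × O: no H
  1 × N: no H
  1 × O: 1 H
  1 × S: 1 H
  Total hydrogens = 16.

16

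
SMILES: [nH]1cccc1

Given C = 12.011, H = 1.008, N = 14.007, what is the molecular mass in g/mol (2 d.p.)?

67.09

Molecular formula: C4H5N.
M = 4×12.011 + 5×1.008 + 1×14.007 = 67.09 g/mol.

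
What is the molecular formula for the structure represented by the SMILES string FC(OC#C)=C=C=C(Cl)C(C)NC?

Heavy atoms from the SMILES: 9 C, 1 Cl, 1 F, 1 N, 1 O.
Implicit hydrogens by atom environment:
  5 × C: no H
  2 × C: 3 H each → 6
  2 × C: 1 H each → 2
  1 × Cl: no H
  1 × F: no H
  1 × N: 1 H
  1 × O: no H
  Total hydrogens = 9.
Molecular formula: C9H9ClFNO

C9H9ClFNO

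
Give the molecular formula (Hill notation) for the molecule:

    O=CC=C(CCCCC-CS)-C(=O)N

Heavy atoms from the SMILES: 10 C, 1 N, 2 O, 1 S.
Implicit hydrogens by atom environment:
  6 × C: 2 H each → 12
  2 × C: 1 H each → 2
  2 × C: no H
  2 × O: no H
  1 × N: 2 H
  1 × S: 1 H
  Total hydrogens = 17.
Molecular formula: C10H17NO2S

C10H17NO2S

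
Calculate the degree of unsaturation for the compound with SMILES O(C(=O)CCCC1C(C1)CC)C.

Molecular formula from the SMILES: C10H18O2.
DoU = (2C + 2 + N − H − X)/2 = (2·10 + 2 + 0 − 18 − 0)/2 = 4/2 = 2.
(Structurally: 1 ring(s) + 1 π bond(s) = 2.)

2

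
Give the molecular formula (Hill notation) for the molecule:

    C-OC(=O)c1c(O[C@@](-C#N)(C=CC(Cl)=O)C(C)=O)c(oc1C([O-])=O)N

C14H10ClN2O8-

Heavy atoms from the SMILES: 14 C, 1 Cl, 2 N, 8 O.
Implicit hydrogens by atom environment:
  6 × C: no H
  6 × O: no H
  4 × C (aromatic): no H
  2 × C: 3 H each → 6
  2 × C: 1 H each → 2
  1 × Cl: no H
  1 × N: 2 H
  1 × N: no H
  1 × O (aromatic): no H
  1 × O (charge -1): no H
  Total hydrogens = 10.
Net charge -1.
Molecular formula: C14H10ClN2O8-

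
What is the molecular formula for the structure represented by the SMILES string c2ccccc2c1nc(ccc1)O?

Heavy atoms from the SMILES: 11 C, 1 N, 1 O.
Implicit hydrogens by atom environment:
  8 × C (aromatic): 1 H each → 8
  3 × C (aromatic): no H
  1 × N (aromatic): no H
  1 × O: 1 H
  Total hydrogens = 9.
Molecular formula: C11H9NO

C11H9NO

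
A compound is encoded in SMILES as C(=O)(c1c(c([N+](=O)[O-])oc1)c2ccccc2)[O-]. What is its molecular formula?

C11H6NO5-

Heavy atoms from the SMILES: 11 C, 1 N, 5 O.
Implicit hydrogens by atom environment:
  6 × C (aromatic): 1 H each → 6
  4 × C (aromatic): no H
  2 × O: no H
  2 × O (charge -1): no H
  1 × C: no H
  1 × N (charge +1): no H
  1 × O (aromatic): no H
  Total hydrogens = 6.
Net charge -1.
Molecular formula: C11H6NO5-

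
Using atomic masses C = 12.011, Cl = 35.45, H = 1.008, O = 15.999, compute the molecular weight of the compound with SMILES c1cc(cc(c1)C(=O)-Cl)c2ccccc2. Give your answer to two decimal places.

216.66

Molecular formula: C13H9ClO.
M = 13×12.011 + 1×35.45 + 9×1.008 + 1×15.999 = 216.66 g/mol.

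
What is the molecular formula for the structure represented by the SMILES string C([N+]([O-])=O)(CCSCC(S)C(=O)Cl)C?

C7H12ClNO3S2

Heavy atoms from the SMILES: 7 C, 1 Cl, 1 N, 3 O, 2 S.
Implicit hydrogens by atom environment:
  3 × C: 2 H each → 6
  2 × C: 1 H each → 2
  2 × O: no H
  1 × C: 3 H
  1 × C: no H
  1 × Cl: no H
  1 × N (charge +1): no H
  1 × O (charge -1): no H
  1 × S: 1 H
  1 × S: no H
  Total hydrogens = 12.
Molecular formula: C7H12ClNO3S2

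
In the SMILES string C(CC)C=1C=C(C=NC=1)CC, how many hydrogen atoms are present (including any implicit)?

15

Hydrogens are implicit in SMILES; fill each atom to its normal valence:
  3 × C: 2 H each → 6
  3 × C (aromatic): 1 H each → 3
  2 × C: 3 H each → 6
  2 × C (aromatic): no H
  1 × N (aromatic): no H
  Total hydrogens = 15.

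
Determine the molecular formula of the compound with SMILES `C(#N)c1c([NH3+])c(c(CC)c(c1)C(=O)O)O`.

C10H11N2O3+

Heavy atoms from the SMILES: 10 C, 2 N, 3 O.
Implicit hydrogens by atom environment:
  5 × C (aromatic): no H
  2 × C: no H
  2 × O: 1 H each → 2
  1 × C: 3 H
  1 × C: 2 H
  1 × C (aromatic): 1 H
  1 × N (charge +1): 3 H
  1 × N: no H
  1 × O: no H
  Total hydrogens = 11.
Net charge +1.
Molecular formula: C10H11N2O3+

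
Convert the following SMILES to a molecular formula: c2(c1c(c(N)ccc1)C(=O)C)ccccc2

Heavy atoms from the SMILES: 14 C, 1 N, 1 O.
Implicit hydrogens by atom environment:
  8 × C (aromatic): 1 H each → 8
  4 × C (aromatic): no H
  1 × C: 3 H
  1 × C: no H
  1 × N: 2 H
  1 × O: no H
  Total hydrogens = 13.
Molecular formula: C14H13NO

C14H13NO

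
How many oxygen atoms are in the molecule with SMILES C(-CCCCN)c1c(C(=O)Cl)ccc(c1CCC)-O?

The symbol for oxygen appears 2 times in the SMILES.

2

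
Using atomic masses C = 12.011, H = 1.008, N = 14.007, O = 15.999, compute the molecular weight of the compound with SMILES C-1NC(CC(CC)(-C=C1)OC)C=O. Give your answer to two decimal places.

183.25

Molecular formula: C10H17NO2.
M = 10×12.011 + 17×1.008 + 1×14.007 + 2×15.999 = 183.25 g/mol.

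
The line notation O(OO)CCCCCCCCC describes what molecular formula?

C9H20O3

Heavy atoms from the SMILES: 9 C, 3 O.
Implicit hydrogens by atom environment:
  8 × C: 2 H each → 16
  2 × O: no H
  1 × C: 3 H
  1 × O: 1 H
  Total hydrogens = 20.
Molecular formula: C9H20O3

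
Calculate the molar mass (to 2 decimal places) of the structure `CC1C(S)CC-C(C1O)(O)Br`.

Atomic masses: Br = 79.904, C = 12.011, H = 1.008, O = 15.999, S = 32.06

241.14

Molecular formula: C7H13BrO2S.
M = 1×79.904 + 7×12.011 + 13×1.008 + 2×15.999 + 1×32.06 = 241.14 g/mol.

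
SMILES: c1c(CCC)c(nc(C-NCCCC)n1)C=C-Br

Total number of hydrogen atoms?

Hydrogens are implicit in SMILES; fill each atom to its normal valence:
  6 × C: 2 H each → 12
  3 × C (aromatic): no H
  2 × C: 3 H each → 6
  2 × C: 1 H each → 2
  2 × N (aromatic): no H
  1 × Br: no H
  1 × C (aromatic): 1 H
  1 × N: 1 H
  Total hydrogens = 22.

22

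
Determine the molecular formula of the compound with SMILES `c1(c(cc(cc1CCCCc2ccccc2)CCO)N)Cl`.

C18H22ClNO

Heavy atoms from the SMILES: 18 C, 1 Cl, 1 N, 1 O.
Implicit hydrogens by atom environment:
  7 × C (aromatic): 1 H each → 7
  6 × C: 2 H each → 12
  5 × C (aromatic): no H
  1 × Cl: no H
  1 × N: 2 H
  1 × O: 1 H
  Total hydrogens = 22.
Molecular formula: C18H22ClNO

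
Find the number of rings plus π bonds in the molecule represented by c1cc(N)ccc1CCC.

4

Molecular formula from the SMILES: C9H13N.
DoU = (2C + 2 + N − H − X)/2 = (2·9 + 2 + 1 − 13 − 0)/2 = 8/2 = 4.
(Structurally: 1 ring(s) + 3 π bond(s) = 4.)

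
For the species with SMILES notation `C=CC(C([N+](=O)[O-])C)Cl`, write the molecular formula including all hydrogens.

C5H8ClNO2

Heavy atoms from the SMILES: 5 C, 1 Cl, 1 N, 2 O.
Implicit hydrogens by atom environment:
  3 × C: 1 H each → 3
  1 × C: 3 H
  1 × C: 2 H
  1 × Cl: no H
  1 × N (charge +1): no H
  1 × O: no H
  1 × O (charge -1): no H
  Total hydrogens = 8.
Molecular formula: C5H8ClNO2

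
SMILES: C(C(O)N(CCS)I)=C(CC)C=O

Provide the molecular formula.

C8H14INO2S

Heavy atoms from the SMILES: 8 C, 1 I, 1 N, 2 O, 1 S.
Implicit hydrogens by atom environment:
  3 × C: 2 H each → 6
  3 × C: 1 H each → 3
  1 × C: 3 H
  1 × C: no H
  1 × I: no H
  1 × N: no H
  1 × O: 1 H
  1 × O: no H
  1 × S: 1 H
  Total hydrogens = 14.
Molecular formula: C8H14INO2S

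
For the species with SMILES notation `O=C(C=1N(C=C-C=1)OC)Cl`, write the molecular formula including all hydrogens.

Heavy atoms from the SMILES: 6 C, 1 Cl, 1 N, 2 O.
Implicit hydrogens by atom environment:
  3 × C (aromatic): 1 H each → 3
  2 × O: no H
  1 × C: 3 H
  1 × C (aromatic): no H
  1 × C: no H
  1 × Cl: no H
  1 × N (aromatic): no H
  Total hydrogens = 6.
Molecular formula: C6H6ClNO2

C6H6ClNO2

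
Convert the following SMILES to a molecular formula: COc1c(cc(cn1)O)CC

C8H11NO2

Heavy atoms from the SMILES: 8 C, 1 N, 2 O.
Implicit hydrogens by atom environment:
  3 × C (aromatic): no H
  2 × C: 3 H each → 6
  2 × C (aromatic): 1 H each → 2
  1 × C: 2 H
  1 × N (aromatic): no H
  1 × O: 1 H
  1 × O: no H
  Total hydrogens = 11.
Molecular formula: C8H11NO2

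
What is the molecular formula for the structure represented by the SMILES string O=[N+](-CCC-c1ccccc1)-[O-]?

C9H11NO2

Heavy atoms from the SMILES: 9 C, 1 N, 2 O.
Implicit hydrogens by atom environment:
  5 × C (aromatic): 1 H each → 5
  3 × C: 2 H each → 6
  1 × C (aromatic): no H
  1 × N (charge +1): no H
  1 × O: no H
  1 × O (charge -1): no H
  Total hydrogens = 11.
Molecular formula: C9H11NO2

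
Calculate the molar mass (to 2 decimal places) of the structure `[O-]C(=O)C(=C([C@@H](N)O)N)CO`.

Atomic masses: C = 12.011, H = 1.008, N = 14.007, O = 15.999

Molecular formula: C5H9N2O4-.
M = 5×12.011 + 9×1.008 + 2×14.007 + 4×15.999 = 161.14 g/mol.

161.14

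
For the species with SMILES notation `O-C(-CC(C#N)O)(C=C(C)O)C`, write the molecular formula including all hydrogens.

Heavy atoms from the SMILES: 8 C, 1 N, 3 O.
Implicit hydrogens by atom environment:
  3 × C: no H
  3 × O: 1 H each → 3
  2 × C: 3 H each → 6
  2 × C: 1 H each → 2
  1 × C: 2 H
  1 × N: no H
  Total hydrogens = 13.
Molecular formula: C8H13NO3

C8H13NO3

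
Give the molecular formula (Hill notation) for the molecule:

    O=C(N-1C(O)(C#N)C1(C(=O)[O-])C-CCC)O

Heavy atoms from the SMILES: 9 C, 2 N, 5 O.
Implicit hydrogens by atom environment:
  5 × C: no H
  3 × C: 2 H each → 6
  2 × N: no H
  2 × O: 1 H each → 2
  2 × O: no H
  1 × C: 3 H
  1 × O (charge -1): no H
  Total hydrogens = 11.
Net charge -1.
Molecular formula: C9H11N2O5-

C9H11N2O5-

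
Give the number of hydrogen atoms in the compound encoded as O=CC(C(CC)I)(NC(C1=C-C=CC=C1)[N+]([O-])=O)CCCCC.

Hydrogens are implicit in SMILES; fill each atom to its normal valence:
  5 × C: 2 H each → 10
  5 × C (aromatic): 1 H each → 5
  3 × C: 1 H each → 3
  2 × C: 3 H each → 6
  2 × O: no H
  1 × C: no H
  1 × C (aromatic): no H
  1 × I: no H
  1 × N: 1 H
  1 × N (charge +1): no H
  1 × O (charge -1): no H
  Total hydrogens = 25.

25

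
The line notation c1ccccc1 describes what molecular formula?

C6H6

Heavy atoms from the SMILES: 6 C.
Implicit hydrogens by atom environment:
  6 × C (aromatic): 1 H each → 6
  Total hydrogens = 6.
Molecular formula: C6H6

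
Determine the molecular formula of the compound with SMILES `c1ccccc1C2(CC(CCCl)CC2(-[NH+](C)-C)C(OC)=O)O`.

Heavy atoms from the SMILES: 17 C, 1 Cl, 1 N, 3 O.
Implicit hydrogens by atom environment:
  5 × C (aromatic): 1 H each → 5
  4 × C: 2 H each → 8
  3 × C: 3 H each → 9
  3 × C: no H
  2 × O: no H
  1 × C: 1 H
  1 × C (aromatic): no H
  1 × Cl: no H
  1 × N (charge +1): 1 H
  1 × O: 1 H
  Total hydrogens = 25.
Net charge +1.
Molecular formula: C17H25ClNO3+

C17H25ClNO3+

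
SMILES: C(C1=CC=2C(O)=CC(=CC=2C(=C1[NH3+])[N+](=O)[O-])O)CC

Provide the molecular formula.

Heavy atoms from the SMILES: 13 C, 2 N, 4 O.
Implicit hydrogens by atom environment:
  7 × C (aromatic): no H
  3 × C (aromatic): 1 H each → 3
  2 × C: 2 H each → 4
  2 × O: 1 H each → 2
  1 × C: 3 H
  1 × N (charge +1): 3 H
  1 × N (charge +1): no H
  1 × O: no H
  1 × O (charge -1): no H
  Total hydrogens = 15.
Net charge +1.
Molecular formula: C13H15N2O4+

C13H15N2O4+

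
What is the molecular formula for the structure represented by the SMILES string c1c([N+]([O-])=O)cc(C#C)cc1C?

Heavy atoms from the SMILES: 9 C, 1 N, 2 O.
Implicit hydrogens by atom environment:
  3 × C (aromatic): 1 H each → 3
  3 × C (aromatic): no H
  1 × C: 3 H
  1 × C: 1 H
  1 × C: no H
  1 × N (charge +1): no H
  1 × O: no H
  1 × O (charge -1): no H
  Total hydrogens = 7.
Molecular formula: C9H7NO2

C9H7NO2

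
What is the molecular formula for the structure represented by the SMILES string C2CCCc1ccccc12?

C10H12

Heavy atoms from the SMILES: 10 C.
Implicit hydrogens by atom environment:
  4 × C: 2 H each → 8
  4 × C (aromatic): 1 H each → 4
  2 × C (aromatic): no H
  Total hydrogens = 12.
Molecular formula: C10H12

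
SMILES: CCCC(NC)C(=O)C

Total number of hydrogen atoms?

15

Hydrogens are implicit in SMILES; fill each atom to its normal valence:
  3 × C: 3 H each → 9
  2 × C: 2 H each → 4
  1 × C: 1 H
  1 × C: no H
  1 × N: 1 H
  1 × O: no H
  Total hydrogens = 15.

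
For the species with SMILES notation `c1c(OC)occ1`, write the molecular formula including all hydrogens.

Heavy atoms from the SMILES: 5 C, 2 O.
Implicit hydrogens by atom environment:
  3 × C (aromatic): 1 H each → 3
  1 × C: 3 H
  1 × C (aromatic): no H
  1 × O (aromatic): no H
  1 × O: no H
  Total hydrogens = 6.
Molecular formula: C5H6O2

C5H6O2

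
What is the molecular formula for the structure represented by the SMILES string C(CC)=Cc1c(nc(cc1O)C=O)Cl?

Heavy atoms from the SMILES: 10 C, 1 Cl, 1 N, 2 O.
Implicit hydrogens by atom environment:
  4 × C (aromatic): no H
  3 × C: 1 H each → 3
  1 × C: 3 H
  1 × C: 2 H
  1 × C (aromatic): 1 H
  1 × Cl: no H
  1 × N (aromatic): no H
  1 × O: 1 H
  1 × O: no H
  Total hydrogens = 10.
Molecular formula: C10H10ClNO2

C10H10ClNO2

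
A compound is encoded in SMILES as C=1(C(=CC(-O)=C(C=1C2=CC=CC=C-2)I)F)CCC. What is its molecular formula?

C15H14FIO

Heavy atoms from the SMILES: 15 C, 1 F, 1 I, 1 O.
Implicit hydrogens by atom environment:
  6 × C (aromatic): 1 H each → 6
  6 × C (aromatic): no H
  2 × C: 2 H each → 4
  1 × C: 3 H
  1 × F: no H
  1 × I: no H
  1 × O: 1 H
  Total hydrogens = 14.
Molecular formula: C15H14FIO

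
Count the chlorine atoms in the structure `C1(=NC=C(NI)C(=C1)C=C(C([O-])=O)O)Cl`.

The symbol for chlorine appears 1 time in the SMILES.

1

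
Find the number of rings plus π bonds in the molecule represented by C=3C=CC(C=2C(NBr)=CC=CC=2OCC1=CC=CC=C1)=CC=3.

12

Molecular formula from the SMILES: C19H16BrNO.
DoU = (2C + 2 + N − H − X)/2 = (2·19 + 2 + 1 − 16 − 1)/2 = 24/2 = 12.
(Structurally: 3 ring(s) + 9 π bond(s) = 12.)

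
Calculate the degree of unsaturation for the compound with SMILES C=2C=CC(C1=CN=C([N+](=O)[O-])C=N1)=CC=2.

Molecular formula from the SMILES: C10H7N3O2.
DoU = (2C + 2 + N − H − X)/2 = (2·10 + 2 + 3 − 7 − 0)/2 = 18/2 = 9.
(Structurally: 2 ring(s) + 7 π bond(s) = 9.)

9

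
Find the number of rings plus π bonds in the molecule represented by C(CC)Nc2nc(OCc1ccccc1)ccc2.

Molecular formula from the SMILES: C15H18N2O.
DoU = (2C + 2 + N − H − X)/2 = (2·15 + 2 + 2 − 18 − 0)/2 = 16/2 = 8.
(Structurally: 2 ring(s) + 6 π bond(s) = 8.)

8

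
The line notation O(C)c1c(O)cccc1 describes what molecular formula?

Heavy atoms from the SMILES: 7 C, 2 O.
Implicit hydrogens by atom environment:
  4 × C (aromatic): 1 H each → 4
  2 × C (aromatic): no H
  1 × C: 3 H
  1 × O: 1 H
  1 × O: no H
  Total hydrogens = 8.
Molecular formula: C7H8O2

C7H8O2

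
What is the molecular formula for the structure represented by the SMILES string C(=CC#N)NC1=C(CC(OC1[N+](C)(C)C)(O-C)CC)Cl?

C14H23ClN3O2+

Heavy atoms from the SMILES: 14 C, 1 Cl, 3 N, 2 O.
Implicit hydrogens by atom environment:
  5 × C: 3 H each → 15
  4 × C: no H
  3 × C: 1 H each → 3
  2 × C: 2 H each → 4
  2 × O: no H
  1 × Cl: no H
  1 × N: 1 H
  1 × N (charge +1): no H
  1 × N: no H
  Total hydrogens = 23.
Net charge +1.
Molecular formula: C14H23ClN3O2+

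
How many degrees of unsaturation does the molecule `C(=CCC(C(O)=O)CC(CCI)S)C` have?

2

Molecular formula from the SMILES: C10H17IO2S.
DoU = (2C + 2 + N − H − X)/2 = (2·10 + 2 + 0 − 17 − 1)/2 = 4/2 = 2.
(Structurally: 0 ring(s) + 2 π bond(s) = 2.)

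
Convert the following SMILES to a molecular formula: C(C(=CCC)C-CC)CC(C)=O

Heavy atoms from the SMILES: 11 C, 1 O.
Implicit hydrogens by atom environment:
  5 × C: 2 H each → 10
  3 × C: 3 H each → 9
  2 × C: no H
  1 × C: 1 H
  1 × O: no H
  Total hydrogens = 20.
Molecular formula: C11H20O

C11H20O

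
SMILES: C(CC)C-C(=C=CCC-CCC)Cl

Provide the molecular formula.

C12H21Cl

Heavy atoms from the SMILES: 12 C, 1 Cl.
Implicit hydrogens by atom environment:
  7 × C: 2 H each → 14
  2 × C: 3 H each → 6
  2 × C: no H
  1 × C: 1 H
  1 × Cl: no H
  Total hydrogens = 21.
Molecular formula: C12H21Cl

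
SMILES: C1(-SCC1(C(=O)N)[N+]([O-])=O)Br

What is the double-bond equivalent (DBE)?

3

Molecular formula from the SMILES: C4H5BrN2O3S.
DoU = (2C + 2 + N − H − X)/2 = (2·4 + 2 + 2 − 5 − 1)/2 = 6/2 = 3.
(Structurally: 1 ring(s) + 2 π bond(s) = 3.)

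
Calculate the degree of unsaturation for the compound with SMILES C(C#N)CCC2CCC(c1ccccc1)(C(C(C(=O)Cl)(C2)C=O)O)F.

9

Molecular formula from the SMILES: C19H21ClFNO3.
DoU = (2C + 2 + N − H − X)/2 = (2·19 + 2 + 1 − 21 − 2)/2 = 18/2 = 9.
(Structurally: 2 ring(s) + 7 π bond(s) = 9.)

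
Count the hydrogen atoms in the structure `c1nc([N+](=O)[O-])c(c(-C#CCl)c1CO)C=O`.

Hydrogens are implicit in SMILES; fill each atom to its normal valence:
  4 × C (aromatic): no H
  2 × C: no H
  2 × O: no H
  1 × C: 2 H
  1 × C (aromatic): 1 H
  1 × C: 1 H
  1 × Cl: no H
  1 × N (aromatic): no H
  1 × N (charge +1): no H
  1 × O: 1 H
  1 × O (charge -1): no H
  Total hydrogens = 5.

5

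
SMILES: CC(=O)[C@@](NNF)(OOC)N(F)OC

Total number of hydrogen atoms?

11

Hydrogens are implicit in SMILES; fill each atom to its normal valence:
  4 × O: no H
  3 × C: 3 H each → 9
  2 × C: no H
  2 × F: no H
  2 × N: 1 H each → 2
  1 × N: no H
  Total hydrogens = 11.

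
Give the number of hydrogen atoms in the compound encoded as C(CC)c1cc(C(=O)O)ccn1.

11

Hydrogens are implicit in SMILES; fill each atom to its normal valence:
  3 × C (aromatic): 1 H each → 3
  2 × C: 2 H each → 4
  2 × C (aromatic): no H
  1 × C: 3 H
  1 × C: no H
  1 × N (aromatic): no H
  1 × O: 1 H
  1 × O: no H
  Total hydrogens = 11.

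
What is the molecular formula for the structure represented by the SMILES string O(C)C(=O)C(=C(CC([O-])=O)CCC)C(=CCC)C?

Heavy atoms from the SMILES: 14 C, 4 O.
Implicit hydrogens by atom environment:
  5 × C: no H
  4 × C: 3 H each → 12
  4 × C: 2 H each → 8
  3 × O: no H
  1 × C: 1 H
  1 × O (charge -1): no H
  Total hydrogens = 21.
Net charge -1.
Molecular formula: C14H21O4-

C14H21O4-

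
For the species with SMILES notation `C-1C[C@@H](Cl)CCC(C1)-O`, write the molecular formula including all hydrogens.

Heavy atoms from the SMILES: 7 C, 1 Cl, 1 O.
Implicit hydrogens by atom environment:
  5 × C: 2 H each → 10
  2 × C: 1 H each → 2
  1 × Cl: no H
  1 × O: 1 H
  Total hydrogens = 13.
Molecular formula: C7H13ClO

C7H13ClO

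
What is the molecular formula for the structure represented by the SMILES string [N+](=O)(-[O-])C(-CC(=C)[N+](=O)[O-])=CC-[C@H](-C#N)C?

C9H11N3O4

Heavy atoms from the SMILES: 9 C, 3 N, 4 O.
Implicit hydrogens by atom environment:
  3 × C: 2 H each → 6
  3 × C: no H
  2 × C: 1 H each → 2
  2 × N (charge +1): no H
  2 × O: no H
  2 × O (charge -1): no H
  1 × C: 3 H
  1 × N: no H
  Total hydrogens = 11.
Molecular formula: C9H11N3O4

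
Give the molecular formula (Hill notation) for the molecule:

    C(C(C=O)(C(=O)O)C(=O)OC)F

Heavy atoms from the SMILES: 6 C, 1 F, 5 O.
Implicit hydrogens by atom environment:
  4 × O: no H
  3 × C: no H
  1 × C: 3 H
  1 × C: 2 H
  1 × C: 1 H
  1 × F: no H
  1 × O: 1 H
  Total hydrogens = 7.
Molecular formula: C6H7FO5

C6H7FO5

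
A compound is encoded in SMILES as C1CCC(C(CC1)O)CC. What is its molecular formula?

Heavy atoms from the SMILES: 9 C, 1 O.
Implicit hydrogens by atom environment:
  6 × C: 2 H each → 12
  2 × C: 1 H each → 2
  1 × C: 3 H
  1 × O: 1 H
  Total hydrogens = 18.
Molecular formula: C9H18O

C9H18O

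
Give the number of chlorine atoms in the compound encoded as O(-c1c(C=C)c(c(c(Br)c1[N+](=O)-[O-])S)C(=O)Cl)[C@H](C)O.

1

The symbol for chlorine appears 1 time in the SMILES.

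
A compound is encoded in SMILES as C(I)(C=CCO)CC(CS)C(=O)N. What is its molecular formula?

C8H14INO2S

Heavy atoms from the SMILES: 8 C, 1 I, 1 N, 2 O, 1 S.
Implicit hydrogens by atom environment:
  4 × C: 1 H each → 4
  3 × C: 2 H each → 6
  1 × C: no H
  1 × I: no H
  1 × N: 2 H
  1 × O: 1 H
  1 × O: no H
  1 × S: 1 H
  Total hydrogens = 14.
Molecular formula: C8H14INO2S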